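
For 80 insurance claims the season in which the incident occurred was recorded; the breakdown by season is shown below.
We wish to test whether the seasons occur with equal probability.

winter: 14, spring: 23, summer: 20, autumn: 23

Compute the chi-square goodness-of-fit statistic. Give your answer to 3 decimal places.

Under H₀ each category has probability 1/4, so each expected count is 80/4 = 20.
winter: (14 − 20)²/20 = 36/20 = 1.8000
spring: (23 − 20)²/20 = 9/20 = 0.4500
summer: (20 − 20)²/20 = 0/20 = 0.0000
autumn: (23 − 20)²/20 = 9/20 = 0.4500
Sum = 2.700

2.700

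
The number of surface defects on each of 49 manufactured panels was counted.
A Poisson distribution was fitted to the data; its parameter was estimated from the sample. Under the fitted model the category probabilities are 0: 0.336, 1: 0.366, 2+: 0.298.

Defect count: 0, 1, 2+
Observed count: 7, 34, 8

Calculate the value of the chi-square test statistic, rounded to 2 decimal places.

Expected counts E_i = n·p_i: 49×0.336 = 16.464, 49×0.366 = 17.934, 49×0.298 = 14.602.
0: (7 − 16.464)²/16.464 = 89.567296/16.464 = 5.440
1: (34 − 17.934)²/17.934 = 258.116356/17.934 = 14.393
2+: (8 − 14.602)²/14.602 = 43.586404/14.602 = 2.985
Sum = 22.82

22.82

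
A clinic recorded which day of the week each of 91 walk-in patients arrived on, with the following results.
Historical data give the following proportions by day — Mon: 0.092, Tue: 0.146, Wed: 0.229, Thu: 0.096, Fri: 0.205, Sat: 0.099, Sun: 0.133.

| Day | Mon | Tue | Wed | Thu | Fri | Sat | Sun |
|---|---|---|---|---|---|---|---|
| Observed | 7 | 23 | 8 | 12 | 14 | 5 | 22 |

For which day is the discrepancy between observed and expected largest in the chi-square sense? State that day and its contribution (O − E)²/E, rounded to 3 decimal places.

Sun, 8.093

Expected counts E_i = n·p_i: 91×0.092 = 8.372, 91×0.146 = 13.286, 91×0.229 = 20.839, 91×0.096 = 8.736, 91×0.205 = 18.655, 91×0.099 = 9.009, 91×0.133 = 12.103.
cat         O        E   (O−E)²/E
Mon         7    8.372     0.2248
Tue        23   13.286     7.1023
Wed         8   20.839     7.9102
Thu        12    8.736     1.2195
Fri        14   18.655     1.1616
Sat         5    9.009     1.7840
Sun        22   12.103     8.0931
The largest term is for Sun: 8.093.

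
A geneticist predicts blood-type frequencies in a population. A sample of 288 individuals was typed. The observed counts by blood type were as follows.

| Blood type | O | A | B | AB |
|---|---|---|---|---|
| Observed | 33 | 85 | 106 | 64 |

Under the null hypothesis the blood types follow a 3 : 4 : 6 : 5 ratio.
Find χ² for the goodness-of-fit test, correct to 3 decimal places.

15.820

Ratio total = 18. Expected counts: 288×3/18 = 48, 288×4/18 = 64, 288×6/18 = 96, 288×5/18 = 80.
O: (33 − 48)²/48 = 225/48 = 4.6875
A: (85 − 64)²/64 = 441/64 = 6.8906
B: (106 − 96)²/96 = 100/96 = 1.0417
AB: (64 − 80)²/80 = 256/80 = 3.2000
Sum = 15.820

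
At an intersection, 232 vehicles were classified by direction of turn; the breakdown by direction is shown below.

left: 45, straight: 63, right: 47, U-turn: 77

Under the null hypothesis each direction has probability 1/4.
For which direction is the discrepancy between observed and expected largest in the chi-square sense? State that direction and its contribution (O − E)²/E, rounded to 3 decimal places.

U-turn, 6.224

Under H₀ each category has probability 1/4, so each expected count is 232/4 = 58.
cat           O        E   (O−E)²/E
left         45       58     2.9138
straight     63       58     0.4310
right        47       58     2.0862
U-turn       77       58     6.2241
The largest term is for U-turn: 6.224.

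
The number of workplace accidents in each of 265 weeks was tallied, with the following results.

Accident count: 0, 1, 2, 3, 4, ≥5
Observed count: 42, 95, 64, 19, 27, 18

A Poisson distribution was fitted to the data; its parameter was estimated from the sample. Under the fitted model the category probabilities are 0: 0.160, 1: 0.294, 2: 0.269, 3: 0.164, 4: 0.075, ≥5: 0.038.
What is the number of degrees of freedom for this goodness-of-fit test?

4

There are k = 6 categories and 1 parameter estimated from the data, so df = 6 − 1 − 1 = 4.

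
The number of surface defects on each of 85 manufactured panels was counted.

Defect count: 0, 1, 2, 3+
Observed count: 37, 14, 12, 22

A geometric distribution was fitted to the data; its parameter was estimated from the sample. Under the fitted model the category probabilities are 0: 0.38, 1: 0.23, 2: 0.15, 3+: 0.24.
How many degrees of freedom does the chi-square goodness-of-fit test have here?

There are k = 4 categories and 1 parameter estimated from the data, so df = 4 − 1 − 1 = 2.

2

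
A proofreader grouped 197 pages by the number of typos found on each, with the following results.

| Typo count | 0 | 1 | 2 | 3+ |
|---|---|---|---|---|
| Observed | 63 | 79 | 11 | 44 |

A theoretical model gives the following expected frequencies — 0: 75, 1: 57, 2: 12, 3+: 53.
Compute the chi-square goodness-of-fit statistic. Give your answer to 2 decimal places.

12.02

0: (63 − 75)²/75 = 144/75 = 1.920
1: (79 − 57)²/57 = 484/57 = 8.491
2: (11 − 12)²/12 = 1/12 = 0.083
3+: (44 − 53)²/53 = 81/53 = 1.528
Sum = 12.02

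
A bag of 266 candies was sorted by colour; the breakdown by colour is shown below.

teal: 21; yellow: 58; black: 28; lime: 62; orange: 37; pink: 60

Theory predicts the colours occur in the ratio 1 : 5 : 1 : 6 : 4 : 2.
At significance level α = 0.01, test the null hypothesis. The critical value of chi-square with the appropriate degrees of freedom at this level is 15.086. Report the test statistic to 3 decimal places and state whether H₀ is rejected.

Ratio total = 19. Expected counts: 266×1/19 = 14, 266×5/19 = 70, 266×1/19 = 14, 266×6/19 = 84, 266×4/19 = 56, 266×2/19 = 28.
cat         O        E   (O−E)²/E
teal       21       14     3.5000
yellow     58       70     2.0571
black      28       14    14.0000
lime       62       84     5.7619
orange     37       56     6.4464
pink       60       28    36.5714
Sum = 68.337
df = 5. Since 68.337 > 15.086, we reject H₀.

68.337; reject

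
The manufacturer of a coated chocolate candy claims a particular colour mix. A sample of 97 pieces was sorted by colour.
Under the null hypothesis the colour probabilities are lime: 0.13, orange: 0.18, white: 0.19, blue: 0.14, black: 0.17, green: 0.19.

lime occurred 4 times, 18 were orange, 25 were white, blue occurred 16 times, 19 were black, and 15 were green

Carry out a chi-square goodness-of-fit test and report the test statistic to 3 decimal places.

Expected counts E_i = n·p_i: 97×0.13 = 12.61, 97×0.18 = 17.46, 97×0.19 = 18.43, 97×0.14 = 13.58, 97×0.17 = 16.49, 97×0.19 = 18.43.
cat         O        E   (O−E)²/E
lime        4    12.61     5.8788
orange     18    17.46     0.0167
white      25    18.43     2.3421
blue       16    13.58     0.4313
black      19    16.49     0.3821
green      15    18.43     0.6384
Sum = 9.689

9.689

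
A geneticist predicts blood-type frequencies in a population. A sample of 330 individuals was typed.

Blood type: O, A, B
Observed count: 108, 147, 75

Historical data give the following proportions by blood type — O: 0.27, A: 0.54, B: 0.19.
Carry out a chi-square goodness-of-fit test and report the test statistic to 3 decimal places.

11.885

Expected counts E_i = n·p_i: 330×0.27 = 89.1, 330×0.54 = 178.2, 330×0.19 = 62.7.
O: (108 − 89.1)²/89.1 = 357.21/89.1 = 4.0091
A: (147 − 178.2)²/178.2 = 973.44/178.2 = 5.4626
B: (75 − 62.7)²/62.7 = 151.29/62.7 = 2.4129
Sum = 11.885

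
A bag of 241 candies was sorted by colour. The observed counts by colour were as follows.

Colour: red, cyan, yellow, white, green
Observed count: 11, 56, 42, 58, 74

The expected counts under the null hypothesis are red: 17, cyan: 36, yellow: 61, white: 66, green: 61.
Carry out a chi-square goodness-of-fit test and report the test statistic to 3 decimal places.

22.887

cat         O        E   (O−E)²/E
red        11       17     2.1176
cyan       56       36    11.1111
yellow     42       61     5.9180
white      58       66     0.9697
green      74       61     2.7705
Sum = 22.887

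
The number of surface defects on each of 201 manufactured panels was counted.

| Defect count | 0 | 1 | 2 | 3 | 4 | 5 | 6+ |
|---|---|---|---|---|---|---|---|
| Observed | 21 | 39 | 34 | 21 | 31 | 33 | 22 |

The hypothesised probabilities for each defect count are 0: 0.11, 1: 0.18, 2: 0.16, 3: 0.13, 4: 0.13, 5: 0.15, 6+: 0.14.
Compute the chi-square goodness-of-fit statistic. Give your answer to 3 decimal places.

Expected counts E_i = n·p_i: 201×0.11 = 22.11, 201×0.18 = 36.18, 201×0.16 = 32.16, 201×0.13 = 26.13, 201×0.13 = 26.13, 201×0.15 = 30.15, 201×0.14 = 28.14.
cat         O        E   (O−E)²/E
0          21    22.11     0.0557
1          39    36.18     0.2198
2          34    32.16     0.1053
3          21    26.13     1.0072
4          31    26.13     0.9077
5          33    30.15     0.2694
6+         22    28.14     1.3397
Sum = 3.905

3.905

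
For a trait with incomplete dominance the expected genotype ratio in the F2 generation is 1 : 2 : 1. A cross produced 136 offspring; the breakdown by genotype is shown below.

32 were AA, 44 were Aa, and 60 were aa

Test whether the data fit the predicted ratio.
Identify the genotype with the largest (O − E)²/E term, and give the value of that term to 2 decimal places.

aa, 19.88

Ratio total = 4. Expected counts: 136×1/4 = 34, 136×2/4 = 68, 136×1/4 = 34.
cat         O        E   (O−E)²/E
AA         32       34      0.118
Aa         44       68      8.471
aa         60       34     19.882
The largest term is for aa: 19.88.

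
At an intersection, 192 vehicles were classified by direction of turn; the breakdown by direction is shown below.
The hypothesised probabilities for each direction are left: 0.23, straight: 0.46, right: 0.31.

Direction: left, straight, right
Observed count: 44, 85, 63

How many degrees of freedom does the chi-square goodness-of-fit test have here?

2

There are k = 3 categories and no parameters were estimated from the data, so df = 3 − 1 = 2.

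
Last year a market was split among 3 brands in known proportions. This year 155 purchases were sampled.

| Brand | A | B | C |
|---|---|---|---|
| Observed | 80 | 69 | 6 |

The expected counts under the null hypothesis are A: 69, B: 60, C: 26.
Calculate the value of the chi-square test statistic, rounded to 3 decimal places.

A: (80 − 69)²/69 = 121/69 = 1.7536
B: (69 − 60)²/60 = 81/60 = 1.3500
C: (6 − 26)²/26 = 400/26 = 15.3846
Sum = 18.488

18.488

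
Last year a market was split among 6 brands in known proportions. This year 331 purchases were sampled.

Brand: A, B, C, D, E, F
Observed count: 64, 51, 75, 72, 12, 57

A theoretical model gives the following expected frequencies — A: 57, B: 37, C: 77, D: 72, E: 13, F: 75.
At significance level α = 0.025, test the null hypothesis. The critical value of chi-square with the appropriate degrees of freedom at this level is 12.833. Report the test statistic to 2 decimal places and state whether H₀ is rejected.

A: (64 − 57)²/57 = 49/57 = 0.860
B: (51 − 37)²/37 = 196/37 = 5.297
C: (75 − 77)²/77 = 4/77 = 0.052
D: (72 − 72)²/72 = 0/72 = 0.000
E: (12 − 13)²/13 = 1/13 = 0.077
F: (57 − 75)²/75 = 324/75 = 4.320
Sum = 10.61
df = 5. Since 10.61 < 12.833, we do not reject H₀.

10.61; do not reject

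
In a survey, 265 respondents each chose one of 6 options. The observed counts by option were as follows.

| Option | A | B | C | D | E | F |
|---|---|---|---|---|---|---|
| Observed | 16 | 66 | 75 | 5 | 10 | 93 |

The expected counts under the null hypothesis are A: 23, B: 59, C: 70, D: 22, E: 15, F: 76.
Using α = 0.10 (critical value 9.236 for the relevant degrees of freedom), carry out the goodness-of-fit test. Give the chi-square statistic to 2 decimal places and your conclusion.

21.92; reject

A: (16 − 23)²/23 = 49/23 = 2.130
B: (66 − 59)²/59 = 49/59 = 0.831
C: (75 − 70)²/70 = 25/70 = 0.357
D: (5 − 22)²/22 = 289/22 = 13.136
E: (10 − 15)²/15 = 25/15 = 1.667
F: (93 − 76)²/76 = 289/76 = 3.803
Sum = 21.92
df = 5. Since 21.92 > 9.236, we reject H₀.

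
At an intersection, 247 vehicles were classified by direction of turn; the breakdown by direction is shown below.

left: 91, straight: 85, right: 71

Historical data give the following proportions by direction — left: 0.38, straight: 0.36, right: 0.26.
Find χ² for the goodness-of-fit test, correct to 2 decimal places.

Expected counts E_i = n·p_i: 247×0.38 = 93.86, 247×0.36 = 88.92, 247×0.26 = 64.22.
cat           O        E   (O−E)²/E
left         91    93.86      0.087
straight     85    88.92      0.173
right        71    64.22      0.716
Sum = 0.98

0.98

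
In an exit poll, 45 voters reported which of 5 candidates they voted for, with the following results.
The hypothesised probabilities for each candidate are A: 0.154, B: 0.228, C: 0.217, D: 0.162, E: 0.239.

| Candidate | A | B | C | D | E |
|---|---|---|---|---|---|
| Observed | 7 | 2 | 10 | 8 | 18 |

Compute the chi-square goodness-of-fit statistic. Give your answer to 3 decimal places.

11.606

Expected counts E_i = n·p_i: 45×0.154 = 6.93, 45×0.228 = 10.26, 45×0.217 = 9.765, 45×0.162 = 7.29, 45×0.239 = 10.755.
χ² = (7−6.93)²/6.93 + (2−10.26)²/10.26 + (10−9.765)²/9.765 + (8−7.29)²/7.29 + (18−10.755)²/10.755
   = 0.0007 + 6.6499 + 0.0057 + 0.0691 + 4.8805
Sum = 11.606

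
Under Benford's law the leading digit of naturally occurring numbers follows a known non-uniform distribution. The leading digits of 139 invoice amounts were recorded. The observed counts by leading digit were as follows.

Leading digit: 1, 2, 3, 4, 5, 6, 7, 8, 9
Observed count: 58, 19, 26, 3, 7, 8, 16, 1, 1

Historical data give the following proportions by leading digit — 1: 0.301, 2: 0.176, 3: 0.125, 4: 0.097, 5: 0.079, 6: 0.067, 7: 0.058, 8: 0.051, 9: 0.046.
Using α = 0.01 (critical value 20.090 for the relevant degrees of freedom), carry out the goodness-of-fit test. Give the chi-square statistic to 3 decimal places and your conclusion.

Expected counts E_i = n·p_i: 139×0.301 = 41.839, 139×0.176 = 24.464, 139×0.125 = 17.375, 139×0.097 = 13.483, 139×0.079 = 10.981, 139×0.067 = 9.313, 139×0.058 = 8.062, 139×0.051 = 7.089, 139×0.046 = 6.394.
1: (58 − 41.839)²/41.839 = 261.177921/41.839 = 6.2425
2: (19 − 24.464)²/24.464 = 29.855296/24.464 = 1.2204
3: (26 − 17.375)²/17.375 = 74.390625/17.375 = 4.2815
4: (3 − 13.483)²/13.483 = 109.893289/13.483 = 8.1505
5: (7 − 10.981)²/10.981 = 15.848361/10.981 = 1.4433
6: (8 − 9.313)²/9.313 = 1.723969/9.313 = 0.1851
7: (16 − 8.062)²/8.062 = 63.011844/8.062 = 7.8159
8: (1 − 7.089)²/7.089 = 37.075921/7.089 = 5.2301
9: (1 − 6.394)²/6.394 = 29.095236/6.394 = 4.5504
Sum = 39.120
df = 8. Since 39.120 > 20.090, we reject H₀.

39.120; reject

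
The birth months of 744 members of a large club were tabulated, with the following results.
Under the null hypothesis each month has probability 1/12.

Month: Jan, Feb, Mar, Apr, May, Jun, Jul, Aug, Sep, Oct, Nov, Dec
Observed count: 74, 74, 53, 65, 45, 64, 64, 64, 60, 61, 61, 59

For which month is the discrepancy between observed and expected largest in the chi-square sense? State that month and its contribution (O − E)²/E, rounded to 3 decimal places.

May, 4.661

Under H₀ each category has probability 1/12, so each expected count is 744/12 = 62.
χ² = (74−62)²/62 + (74−62)²/62 + (53−62)²/62 + (65−62)²/62 + (45−62)²/62 + (64−62)²/62 + (64−62)²/62 + (64−62)²/62 + (60−62)²/62 + (61−62)²/62 + (61−62)²/62 + (59−62)²/62
   = 2.3226 + 2.3226 + 1.3065 + 0.1452 + 4.6613 + 0.0645 + 0.0645 + 0.0645 + 0.0645 + 0.0161 + 0.0161 + 0.1452
The largest term is for May: 4.661.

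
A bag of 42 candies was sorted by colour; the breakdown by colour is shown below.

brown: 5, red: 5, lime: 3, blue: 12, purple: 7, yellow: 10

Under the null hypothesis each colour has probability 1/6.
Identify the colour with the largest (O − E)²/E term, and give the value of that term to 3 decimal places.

blue, 3.571

Under H₀ each category has probability 1/6, so each expected count is 42/6 = 7.
χ² = (5−7)²/7 + (5−7)²/7 + (3−7)²/7 + (12−7)²/7 + (7−7)²/7 + (10−7)²/7
   = 0.5714 + 0.5714 + 2.2857 + 3.5714 + 0.0000 + 1.2857
The largest term is for blue: 3.571.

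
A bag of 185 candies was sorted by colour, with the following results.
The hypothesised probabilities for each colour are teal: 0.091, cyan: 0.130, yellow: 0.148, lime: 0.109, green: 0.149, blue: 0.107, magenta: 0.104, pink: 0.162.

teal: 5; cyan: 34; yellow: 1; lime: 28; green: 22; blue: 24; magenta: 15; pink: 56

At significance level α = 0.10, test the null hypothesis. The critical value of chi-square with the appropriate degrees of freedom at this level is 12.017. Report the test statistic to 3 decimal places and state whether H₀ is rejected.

66.456; reject

Expected counts E_i = n·p_i: 185×0.091 = 16.835, 185×0.130 = 24.05, 185×0.148 = 27.38, 185×0.109 = 20.165, 185×0.149 = 27.565, 185×0.107 = 19.795, 185×0.104 = 19.24, 185×0.162 = 29.97.
cat          O        E   (O−E)²/E
teal         5   16.835     8.3200
cyan        34    24.05     4.1165
yellow       1    27.38    25.4165
lime        28   20.165     3.0442
green       22   27.565     1.1235
blue        24   19.795     0.8933
magenta     15    19.24     0.9344
pink        56    29.97    22.6080
Sum = 66.456
df = 7. Since 66.456 > 12.017, we reject H₀.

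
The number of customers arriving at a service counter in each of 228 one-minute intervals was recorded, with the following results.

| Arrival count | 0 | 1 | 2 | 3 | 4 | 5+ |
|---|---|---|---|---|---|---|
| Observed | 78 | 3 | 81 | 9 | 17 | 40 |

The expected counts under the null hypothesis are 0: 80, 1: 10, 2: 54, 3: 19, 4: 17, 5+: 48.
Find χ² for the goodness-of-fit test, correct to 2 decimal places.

cat         O        E   (O−E)²/E
0          78       80      0.050
1           3       10      4.900
2          81       54     13.500
3           9       19      5.263
4          17       17      0.000
5+         40       48      1.333
Sum = 25.05

25.05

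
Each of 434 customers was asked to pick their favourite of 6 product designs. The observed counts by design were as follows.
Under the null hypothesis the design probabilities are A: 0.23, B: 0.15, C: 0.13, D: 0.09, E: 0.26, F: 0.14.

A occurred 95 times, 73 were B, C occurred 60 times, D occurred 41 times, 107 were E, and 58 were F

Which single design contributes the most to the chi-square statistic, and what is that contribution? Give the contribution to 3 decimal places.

B, 0.959

Expected counts E_i = n·p_i: 434×0.23 = 99.82, 434×0.15 = 65.1, 434×0.13 = 56.42, 434×0.09 = 39.06, 434×0.26 = 112.84, 434×0.14 = 60.76.
χ² = (95−99.82)²/99.82 + (73−65.1)²/65.1 + (60−56.42)²/56.42 + (41−39.06)²/39.06 + (107−112.84)²/112.84 + (58−60.76)²/60.76
   = 0.2327 + 0.9587 + 0.2272 + 0.0964 + 0.3022 + 0.1254
The largest term is for B: 0.959.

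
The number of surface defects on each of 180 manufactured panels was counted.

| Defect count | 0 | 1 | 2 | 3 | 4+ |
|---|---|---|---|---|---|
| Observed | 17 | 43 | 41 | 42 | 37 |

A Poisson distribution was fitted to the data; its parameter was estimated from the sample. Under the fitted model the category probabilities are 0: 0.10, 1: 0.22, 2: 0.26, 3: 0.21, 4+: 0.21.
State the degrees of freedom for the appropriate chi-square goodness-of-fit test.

There are k = 5 categories and 1 parameter estimated from the data, so df = 5 − 1 − 1 = 3.

3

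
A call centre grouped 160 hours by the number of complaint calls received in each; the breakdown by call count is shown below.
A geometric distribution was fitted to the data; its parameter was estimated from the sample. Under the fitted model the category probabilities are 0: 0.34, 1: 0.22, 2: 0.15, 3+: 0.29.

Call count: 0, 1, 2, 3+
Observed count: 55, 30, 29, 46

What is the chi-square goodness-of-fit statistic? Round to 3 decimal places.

Expected counts E_i = n·p_i: 160×0.34 = 54.4, 160×0.22 = 35.2, 160×0.15 = 24, 160×0.29 = 46.4.
0: (55 − 54.4)²/54.4 = 0.36/54.4 = 0.0066
1: (30 − 35.2)²/35.2 = 27.04/35.2 = 0.7682
2: (29 − 24)²/24 = 25/24 = 1.0417
3+: (46 − 46.4)²/46.4 = 0.16/46.4 = 0.0034
Sum = 1.820

1.820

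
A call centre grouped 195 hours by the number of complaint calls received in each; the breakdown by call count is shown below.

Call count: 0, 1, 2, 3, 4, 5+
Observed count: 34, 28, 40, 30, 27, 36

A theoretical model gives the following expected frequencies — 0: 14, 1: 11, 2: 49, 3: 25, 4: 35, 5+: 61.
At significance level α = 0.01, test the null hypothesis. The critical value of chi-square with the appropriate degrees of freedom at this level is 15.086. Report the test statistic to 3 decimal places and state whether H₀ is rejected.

69.572; reject

0: (34 − 14)²/14 = 400/14 = 28.5714
1: (28 − 11)²/11 = 289/11 = 26.2727
2: (40 − 49)²/49 = 81/49 = 1.6531
3: (30 − 25)²/25 = 25/25 = 1.0000
4: (27 − 35)²/35 = 64/35 = 1.8286
5+: (36 − 61)²/61 = 625/61 = 10.2459
Sum = 69.572
df = 5. Since 69.572 > 15.086, we reject H₀.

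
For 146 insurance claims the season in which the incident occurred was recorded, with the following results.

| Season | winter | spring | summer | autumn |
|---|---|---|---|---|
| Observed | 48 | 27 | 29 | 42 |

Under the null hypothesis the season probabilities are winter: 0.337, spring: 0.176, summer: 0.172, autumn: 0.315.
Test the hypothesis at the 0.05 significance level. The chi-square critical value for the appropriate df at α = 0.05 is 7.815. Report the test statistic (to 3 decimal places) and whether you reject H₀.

Expected counts E_i = n·p_i: 146×0.337 = 49.202, 146×0.176 = 25.696, 146×0.172 = 25.112, 146×0.315 = 45.99.
χ² = (48−49.202)²/49.202 + (27−25.696)²/25.696 + (29−25.112)²/25.112 + (42−45.99)²/45.99
   = 0.0294 + 0.0662 + 0.6020 + 0.3462
Sum = 1.044
df = 3. Since 1.044 < 7.815, we do not reject H₀.

1.044; do not reject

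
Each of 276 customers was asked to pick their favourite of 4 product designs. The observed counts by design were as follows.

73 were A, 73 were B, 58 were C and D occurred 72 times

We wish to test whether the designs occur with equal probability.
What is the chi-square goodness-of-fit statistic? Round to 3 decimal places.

2.348

Expected count for each of the 4 categories: 276/4 = 69.
cat         O        E   (O−E)²/E
A          73       69     0.2319
B          73       69     0.2319
C          58       69     1.7536
D          72       69     0.1304
Sum = 2.348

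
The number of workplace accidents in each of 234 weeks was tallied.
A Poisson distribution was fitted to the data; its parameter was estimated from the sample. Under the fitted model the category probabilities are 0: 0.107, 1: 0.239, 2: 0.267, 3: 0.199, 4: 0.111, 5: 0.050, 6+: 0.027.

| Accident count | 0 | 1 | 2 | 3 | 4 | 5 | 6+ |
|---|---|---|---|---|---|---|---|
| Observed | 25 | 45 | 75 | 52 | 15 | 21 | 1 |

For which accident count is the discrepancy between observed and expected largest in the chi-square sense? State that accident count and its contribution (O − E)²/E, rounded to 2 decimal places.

5, 7.39

Expected counts E_i = n·p_i: 234×0.107 = 25.038, 234×0.239 = 55.926, 234×0.267 = 62.478, 234×0.199 = 46.566, 234×0.111 = 25.974, 234×0.050 = 11.7, 234×0.027 = 6.318.
cat         O        E   (O−E)²/E
0          25   25.038      0.000
1          45   55.926      2.135
2          75   62.478      2.510
3          52   46.566      0.634
4          15   25.974      4.637
5          21     11.7      7.392
6+          1    6.318      4.476
The largest term is for 5: 7.39.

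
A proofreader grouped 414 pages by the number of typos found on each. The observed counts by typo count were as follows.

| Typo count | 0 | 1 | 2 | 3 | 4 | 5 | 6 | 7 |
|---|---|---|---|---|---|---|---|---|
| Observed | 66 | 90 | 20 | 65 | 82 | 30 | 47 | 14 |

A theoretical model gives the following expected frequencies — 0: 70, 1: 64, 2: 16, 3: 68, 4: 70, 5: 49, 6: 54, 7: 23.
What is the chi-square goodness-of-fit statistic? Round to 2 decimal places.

0: (66 − 70)²/70 = 16/70 = 0.229
1: (90 − 64)²/64 = 676/64 = 10.563
2: (20 − 16)²/16 = 16/16 = 1.000
3: (65 − 68)²/68 = 9/68 = 0.132
4: (82 − 70)²/70 = 144/70 = 2.057
5: (30 − 49)²/49 = 361/49 = 7.367
6: (47 − 54)²/54 = 49/54 = 0.907
7: (14 − 23)²/23 = 81/23 = 3.522
Sum = 25.78

25.78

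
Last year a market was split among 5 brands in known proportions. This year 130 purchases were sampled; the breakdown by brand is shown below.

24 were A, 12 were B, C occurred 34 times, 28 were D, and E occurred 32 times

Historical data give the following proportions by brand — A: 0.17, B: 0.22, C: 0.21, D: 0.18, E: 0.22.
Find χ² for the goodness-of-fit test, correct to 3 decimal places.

12.751

Expected counts E_i = n·p_i: 130×0.17 = 22.1, 130×0.22 = 28.6, 130×0.21 = 27.3, 130×0.18 = 23.4, 130×0.22 = 28.6.
A: (24 − 22.1)²/22.1 = 3.61/22.1 = 0.1633
B: (12 − 28.6)²/28.6 = 275.56/28.6 = 9.6350
C: (34 − 27.3)²/27.3 = 44.89/27.3 = 1.6443
D: (28 − 23.4)²/23.4 = 21.16/23.4 = 0.9043
E: (32 − 28.6)²/28.6 = 11.56/28.6 = 0.4042
Sum = 12.751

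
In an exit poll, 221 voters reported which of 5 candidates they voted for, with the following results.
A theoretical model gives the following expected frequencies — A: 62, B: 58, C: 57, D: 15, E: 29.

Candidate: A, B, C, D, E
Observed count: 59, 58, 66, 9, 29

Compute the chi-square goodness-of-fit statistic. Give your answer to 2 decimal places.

3.97

χ² = (59−62)²/62 + (58−58)²/58 + (66−57)²/57 + (9−15)²/15 + (29−29)²/29
   = 0.145 + 0.000 + 1.421 + 2.400 + 0.000
Sum = 3.97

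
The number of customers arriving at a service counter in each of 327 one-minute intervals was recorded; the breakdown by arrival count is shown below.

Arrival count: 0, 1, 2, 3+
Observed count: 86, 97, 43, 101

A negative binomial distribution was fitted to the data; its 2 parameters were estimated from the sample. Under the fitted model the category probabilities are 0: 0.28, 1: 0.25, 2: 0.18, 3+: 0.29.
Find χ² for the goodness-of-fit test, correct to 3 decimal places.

Expected counts E_i = n·p_i: 327×0.28 = 91.56, 327×0.25 = 81.75, 327×0.18 = 58.86, 327×0.29 = 94.83.
χ² = (86−91.56)²/91.56 + (97−81.75)²/81.75 + (43−58.86)²/58.86 + (101−94.83)²/94.83
   = 0.3376 + 2.8448 + 4.2735 + 0.4014
Sum = 7.857

7.857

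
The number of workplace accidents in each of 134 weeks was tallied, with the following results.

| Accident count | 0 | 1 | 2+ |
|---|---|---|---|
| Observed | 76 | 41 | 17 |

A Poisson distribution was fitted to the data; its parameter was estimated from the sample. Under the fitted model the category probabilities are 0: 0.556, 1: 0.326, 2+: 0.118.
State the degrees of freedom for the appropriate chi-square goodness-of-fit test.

There are k = 3 categories and 1 parameter estimated from the data, so df = 3 − 1 − 1 = 1.

1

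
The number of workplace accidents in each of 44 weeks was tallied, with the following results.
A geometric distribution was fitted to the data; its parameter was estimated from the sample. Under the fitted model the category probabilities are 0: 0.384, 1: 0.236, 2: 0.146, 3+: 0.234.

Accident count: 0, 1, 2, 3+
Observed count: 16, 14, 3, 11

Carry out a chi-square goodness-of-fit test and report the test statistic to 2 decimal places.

3.18

Expected counts E_i = n·p_i: 44×0.384 = 16.896, 44×0.236 = 10.384, 44×0.146 = 6.424, 44×0.234 = 10.296.
0: (16 − 16.896)²/16.896 = 0.802816/16.896 = 0.048
1: (14 − 10.384)²/10.384 = 13.075456/10.384 = 1.259
2: (3 − 6.424)²/6.424 = 11.723776/6.424 = 1.825
3+: (11 − 10.296)²/10.296 = 0.495616/10.296 = 0.048
Sum = 3.18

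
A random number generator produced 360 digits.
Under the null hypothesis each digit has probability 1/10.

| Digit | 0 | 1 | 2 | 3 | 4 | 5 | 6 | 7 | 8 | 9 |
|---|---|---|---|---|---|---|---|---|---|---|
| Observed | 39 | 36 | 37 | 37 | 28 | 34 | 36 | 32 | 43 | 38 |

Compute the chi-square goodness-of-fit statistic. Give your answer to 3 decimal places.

Under H₀ each category has probability 1/10, so each expected count is 360/10 = 36.
χ² = (39−36)²/36 + (36−36)²/36 + (37−36)²/36 + (37−36)²/36 + (28−36)²/36 + (34−36)²/36 + (36−36)²/36 + (32−36)²/36 + (43−36)²/36 + (38−36)²/36
   = 0.2500 + 0.0000 + 0.0278 + 0.0278 + 1.7778 + 0.1111 + 0.0000 + 0.4444 + 1.3611 + 0.1111
Sum = 4.111

4.111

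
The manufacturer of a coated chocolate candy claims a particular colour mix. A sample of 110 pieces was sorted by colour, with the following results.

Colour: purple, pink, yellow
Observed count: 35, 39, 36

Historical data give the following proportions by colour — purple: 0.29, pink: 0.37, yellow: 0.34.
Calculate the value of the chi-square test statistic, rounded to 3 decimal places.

0.425

Expected counts E_i = n·p_i: 110×0.29 = 31.9, 110×0.37 = 40.7, 110×0.34 = 37.4.
purple: (35 − 31.9)²/31.9 = 9.61/31.9 = 0.3013
pink: (39 − 40.7)²/40.7 = 2.89/40.7 = 0.0710
yellow: (36 − 37.4)²/37.4 = 1.96/37.4 = 0.0524
Sum = 0.425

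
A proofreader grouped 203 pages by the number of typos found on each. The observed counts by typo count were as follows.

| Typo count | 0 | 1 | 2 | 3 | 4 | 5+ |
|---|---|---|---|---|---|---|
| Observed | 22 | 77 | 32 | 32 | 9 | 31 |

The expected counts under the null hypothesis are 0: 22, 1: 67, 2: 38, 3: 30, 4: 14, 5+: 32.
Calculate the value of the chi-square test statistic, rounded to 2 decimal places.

4.39

cat         O        E   (O−E)²/E
0          22       22      0.000
1          77       67      1.493
2          32       38      0.947
3          32       30      0.133
4           9       14      1.786
5+         31       32      0.031
Sum = 4.39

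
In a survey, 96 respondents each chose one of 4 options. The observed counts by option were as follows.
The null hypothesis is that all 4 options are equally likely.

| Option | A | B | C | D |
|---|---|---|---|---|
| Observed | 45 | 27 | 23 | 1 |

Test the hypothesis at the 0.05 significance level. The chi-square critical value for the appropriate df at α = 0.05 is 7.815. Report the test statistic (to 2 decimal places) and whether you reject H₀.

Expected count for each of the 4 categories: 96/4 = 24.
cat         O        E   (O−E)²/E
A          45       24     18.375
B          27       24      0.375
C          23       24      0.042
D           1       24     22.042
Sum = 40.83
df = 3. Since 40.83 > 7.815, we reject H₀.

40.83; reject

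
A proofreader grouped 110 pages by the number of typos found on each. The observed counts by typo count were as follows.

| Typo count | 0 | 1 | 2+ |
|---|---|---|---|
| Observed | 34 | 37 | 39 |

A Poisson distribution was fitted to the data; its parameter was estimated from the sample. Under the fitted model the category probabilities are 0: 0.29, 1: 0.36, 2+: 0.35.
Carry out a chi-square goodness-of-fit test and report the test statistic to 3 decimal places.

0.315

Expected counts E_i = n·p_i: 110×0.29 = 31.9, 110×0.36 = 39.6, 110×0.35 = 38.5.
cat         O        E   (O−E)²/E
0          34     31.9     0.1382
1          37     39.6     0.1707
2+         39     38.5     0.0065
Sum = 0.315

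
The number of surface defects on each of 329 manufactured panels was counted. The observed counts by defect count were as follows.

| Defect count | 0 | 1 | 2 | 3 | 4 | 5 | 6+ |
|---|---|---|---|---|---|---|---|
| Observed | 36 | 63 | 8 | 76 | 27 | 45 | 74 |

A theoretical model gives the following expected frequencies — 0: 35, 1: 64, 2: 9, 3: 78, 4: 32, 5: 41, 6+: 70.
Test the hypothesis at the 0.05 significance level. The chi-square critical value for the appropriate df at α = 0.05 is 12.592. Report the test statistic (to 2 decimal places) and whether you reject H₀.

1.61; do not reject

cat         O        E   (O−E)²/E
0          36       35      0.029
1          63       64      0.016
2           8        9      0.111
3          76       78      0.051
4          27       32      0.781
5          45       41      0.390
6+         74       70      0.229
Sum = 1.61
df = 6. Since 1.61 < 12.592, we do not reject H₀.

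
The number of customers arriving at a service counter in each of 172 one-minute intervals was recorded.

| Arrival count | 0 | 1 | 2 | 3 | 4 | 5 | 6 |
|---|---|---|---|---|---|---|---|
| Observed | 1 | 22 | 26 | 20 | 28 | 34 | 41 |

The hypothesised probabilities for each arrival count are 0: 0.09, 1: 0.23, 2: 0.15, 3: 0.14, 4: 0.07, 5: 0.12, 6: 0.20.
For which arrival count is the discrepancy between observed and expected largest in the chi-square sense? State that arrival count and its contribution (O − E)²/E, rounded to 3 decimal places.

4, 21.156

Expected counts E_i = n·p_i: 172×0.09 = 15.48, 172×0.23 = 39.56, 172×0.15 = 25.8, 172×0.14 = 24.08, 172×0.07 = 12.04, 172×0.12 = 20.64, 172×0.20 = 34.4.
χ² = (1−15.48)²/15.48 + (22−39.56)²/39.56 + (26−25.8)²/25.8 + (20−24.08)²/24.08 + (28−12.04)²/12.04 + (34−20.64)²/20.64 + (41−34.4)²/34.4
   = 13.5446 + 7.7946 + 0.0016 + 0.6913 + 21.1563 + 8.6478 + 1.2663
The largest term is for 4: 21.156.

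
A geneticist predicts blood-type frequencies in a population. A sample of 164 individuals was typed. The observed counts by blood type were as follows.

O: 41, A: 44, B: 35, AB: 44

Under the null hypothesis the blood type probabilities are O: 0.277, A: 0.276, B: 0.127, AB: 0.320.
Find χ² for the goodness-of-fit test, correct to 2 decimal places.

Expected counts E_i = n·p_i: 164×0.277 = 45.428, 164×0.276 = 45.264, 164×0.127 = 20.828, 164×0.320 = 52.48.
cat         O        E   (O−E)²/E
O          41   45.428      0.432
A          44   45.264      0.035
B          35   20.828      9.643
AB         44    52.48      1.370
Sum = 11.48

11.48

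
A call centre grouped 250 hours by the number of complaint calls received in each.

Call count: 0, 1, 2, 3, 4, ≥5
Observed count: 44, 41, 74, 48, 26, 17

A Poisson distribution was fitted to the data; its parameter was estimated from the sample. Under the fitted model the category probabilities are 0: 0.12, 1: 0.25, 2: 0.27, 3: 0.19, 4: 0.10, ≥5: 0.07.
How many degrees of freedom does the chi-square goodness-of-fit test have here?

4

There are k = 6 categories and 1 parameter estimated from the data, so df = 6 − 1 − 1 = 4.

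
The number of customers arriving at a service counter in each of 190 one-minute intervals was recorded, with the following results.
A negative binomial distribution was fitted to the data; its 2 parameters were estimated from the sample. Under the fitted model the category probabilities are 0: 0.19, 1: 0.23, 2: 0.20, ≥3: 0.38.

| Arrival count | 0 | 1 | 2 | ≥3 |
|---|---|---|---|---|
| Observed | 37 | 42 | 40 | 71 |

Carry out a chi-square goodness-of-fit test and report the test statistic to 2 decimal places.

Expected counts E_i = n·p_i: 190×0.19 = 36.1, 190×0.23 = 43.7, 190×0.20 = 38, 190×0.38 = 72.2.
χ² = (37−36.1)²/36.1 + (42−43.7)²/43.7 + (40−38)²/38 + (71−72.2)²/72.2
   = 0.022 + 0.066 + 0.105 + 0.020
Sum = 0.21

0.21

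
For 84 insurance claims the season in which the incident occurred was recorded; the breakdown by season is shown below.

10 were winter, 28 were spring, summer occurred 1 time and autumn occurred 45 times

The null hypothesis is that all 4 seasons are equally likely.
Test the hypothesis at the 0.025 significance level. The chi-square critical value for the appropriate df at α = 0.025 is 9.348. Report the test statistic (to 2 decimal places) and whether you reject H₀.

Under H₀ each category has probability 1/4, so each expected count is 84/4 = 21.
cat         O        E   (O−E)²/E
winter     10       21      5.762
spring     28       21      2.333
summer      1       21     19.048
autumn     45       21     27.429
Sum = 54.57
df = 3. Since 54.57 > 9.348, we reject H₀.

54.57; reject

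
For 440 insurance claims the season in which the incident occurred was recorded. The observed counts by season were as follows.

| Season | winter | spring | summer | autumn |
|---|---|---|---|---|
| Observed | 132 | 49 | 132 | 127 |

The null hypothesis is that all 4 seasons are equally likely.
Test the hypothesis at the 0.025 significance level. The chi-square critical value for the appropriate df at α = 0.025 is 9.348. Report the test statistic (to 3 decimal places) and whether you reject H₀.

45.255; reject

Under H₀ each category has probability 1/4, so each expected count is 440/4 = 110.
winter: (132 − 110)²/110 = 484/110 = 4.4000
spring: (49 − 110)²/110 = 3721/110 = 33.8273
summer: (132 − 110)²/110 = 484/110 = 4.4000
autumn: (127 − 110)²/110 = 289/110 = 2.6273
Sum = 45.255
df = 3. Since 45.255 > 9.348, we reject H₀.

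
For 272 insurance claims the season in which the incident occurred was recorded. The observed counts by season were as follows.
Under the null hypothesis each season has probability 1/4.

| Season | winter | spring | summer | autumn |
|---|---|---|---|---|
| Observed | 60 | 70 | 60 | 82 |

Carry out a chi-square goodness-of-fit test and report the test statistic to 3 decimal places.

4.824

Under H₀ each category has probability 1/4, so each expected count is 272/4 = 68.
cat         O        E   (O−E)²/E
winter     60       68     0.9412
spring     70       68     0.0588
summer     60       68     0.9412
autumn     82       68     2.8824
Sum = 4.824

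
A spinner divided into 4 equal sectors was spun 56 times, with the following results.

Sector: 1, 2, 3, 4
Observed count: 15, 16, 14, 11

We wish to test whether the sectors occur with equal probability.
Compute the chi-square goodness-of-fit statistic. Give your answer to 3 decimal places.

Under H₀ each category has probability 1/4, so each expected count is 56/4 = 14.
1: (15 − 14)²/14 = 1/14 = 0.0714
2: (16 − 14)²/14 = 4/14 = 0.2857
3: (14 − 14)²/14 = 0/14 = 0.0000
4: (11 − 14)²/14 = 9/14 = 0.6429
Sum = 1.000

1.000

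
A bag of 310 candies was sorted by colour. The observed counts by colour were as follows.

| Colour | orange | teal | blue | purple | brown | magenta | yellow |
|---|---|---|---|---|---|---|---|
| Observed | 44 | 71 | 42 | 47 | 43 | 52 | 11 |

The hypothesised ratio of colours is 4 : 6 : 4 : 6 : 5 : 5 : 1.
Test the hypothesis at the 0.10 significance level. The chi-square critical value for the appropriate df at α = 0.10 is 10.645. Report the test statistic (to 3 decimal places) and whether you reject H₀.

6.493; do not reject

Ratio total = 31. Expected counts: 310×4/31 = 40, 310×6/31 = 60, 310×4/31 = 40, 310×6/31 = 60, 310×5/31 = 50, 310×5/31 = 50, 310×1/31 = 10.
χ² = (44−40)²/40 + (71−60)²/60 + (42−40)²/40 + (47−60)²/60 + (43−50)²/50 + (52−50)²/50 + (11−10)²/10
   = 0.4000 + 2.0167 + 0.1000 + 2.8167 + 0.9800 + 0.0800 + 0.1000
Sum = 6.493
df = 6. Since 6.493 < 10.645, we do not reject H₀.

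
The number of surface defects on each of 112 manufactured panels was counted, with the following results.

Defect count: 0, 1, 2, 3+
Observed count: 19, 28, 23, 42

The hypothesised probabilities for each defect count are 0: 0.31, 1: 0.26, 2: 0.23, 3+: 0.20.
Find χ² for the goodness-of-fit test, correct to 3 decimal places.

Expected counts E_i = n·p_i: 112×0.31 = 34.72, 112×0.26 = 29.12, 112×0.23 = 25.76, 112×0.20 = 22.4.
0: (19 − 34.72)²/34.72 = 247.1184/34.72 = 7.1175
1: (28 − 29.12)²/29.12 = 1.2544/29.12 = 0.0431
2: (23 − 25.76)²/25.76 = 7.6176/25.76 = 0.2957
3+: (42 − 22.4)²/22.4 = 384.16/22.4 = 17.1500
Sum = 24.606

24.606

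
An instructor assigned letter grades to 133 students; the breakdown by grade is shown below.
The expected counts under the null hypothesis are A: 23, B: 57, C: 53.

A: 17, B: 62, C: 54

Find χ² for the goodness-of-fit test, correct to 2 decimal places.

2.02

cat         O        E   (O−E)²/E
A          17       23      1.565
B          62       57      0.439
C          54       53      0.019
Sum = 2.02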